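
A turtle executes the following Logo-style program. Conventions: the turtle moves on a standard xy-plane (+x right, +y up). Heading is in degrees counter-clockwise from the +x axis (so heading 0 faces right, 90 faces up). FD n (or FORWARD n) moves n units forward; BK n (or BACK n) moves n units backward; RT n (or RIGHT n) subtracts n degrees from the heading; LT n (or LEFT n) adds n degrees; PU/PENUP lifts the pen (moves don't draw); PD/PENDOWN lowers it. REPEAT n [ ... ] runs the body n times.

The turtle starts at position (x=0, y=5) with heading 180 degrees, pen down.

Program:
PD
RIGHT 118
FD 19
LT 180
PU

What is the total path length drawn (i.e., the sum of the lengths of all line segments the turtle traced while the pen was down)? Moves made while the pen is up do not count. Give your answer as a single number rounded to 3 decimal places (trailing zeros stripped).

Executing turtle program step by step:
Start: pos=(0,5), heading=180, pen down
PD: pen down
RT 118: heading 180 -> 62
FD 19: (0,5) -> (8.92,21.776) [heading=62, draw]
LT 180: heading 62 -> 242
PU: pen up
Final: pos=(8.92,21.776), heading=242, 1 segment(s) drawn

Segment lengths:
  seg 1: (0,5) -> (8.92,21.776), length = 19
Total = 19

Answer: 19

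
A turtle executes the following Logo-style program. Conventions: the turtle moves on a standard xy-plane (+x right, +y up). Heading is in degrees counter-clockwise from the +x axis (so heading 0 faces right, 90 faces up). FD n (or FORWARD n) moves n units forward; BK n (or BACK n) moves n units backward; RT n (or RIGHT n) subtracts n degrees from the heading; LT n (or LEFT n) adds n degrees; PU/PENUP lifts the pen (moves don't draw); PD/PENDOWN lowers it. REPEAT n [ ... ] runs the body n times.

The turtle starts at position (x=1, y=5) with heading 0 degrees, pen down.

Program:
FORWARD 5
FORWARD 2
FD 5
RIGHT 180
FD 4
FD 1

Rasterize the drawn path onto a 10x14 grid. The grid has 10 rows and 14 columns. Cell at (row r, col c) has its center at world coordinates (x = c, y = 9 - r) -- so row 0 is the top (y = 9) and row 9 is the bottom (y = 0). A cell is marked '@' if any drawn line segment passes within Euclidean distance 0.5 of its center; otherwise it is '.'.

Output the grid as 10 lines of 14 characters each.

Segment 0: (1,5) -> (6,5)
Segment 1: (6,5) -> (8,5)
Segment 2: (8,5) -> (13,5)
Segment 3: (13,5) -> (9,5)
Segment 4: (9,5) -> (8,5)

Answer: ..............
..............
..............
..............
.@@@@@@@@@@@@@
..............
..............
..............
..............
..............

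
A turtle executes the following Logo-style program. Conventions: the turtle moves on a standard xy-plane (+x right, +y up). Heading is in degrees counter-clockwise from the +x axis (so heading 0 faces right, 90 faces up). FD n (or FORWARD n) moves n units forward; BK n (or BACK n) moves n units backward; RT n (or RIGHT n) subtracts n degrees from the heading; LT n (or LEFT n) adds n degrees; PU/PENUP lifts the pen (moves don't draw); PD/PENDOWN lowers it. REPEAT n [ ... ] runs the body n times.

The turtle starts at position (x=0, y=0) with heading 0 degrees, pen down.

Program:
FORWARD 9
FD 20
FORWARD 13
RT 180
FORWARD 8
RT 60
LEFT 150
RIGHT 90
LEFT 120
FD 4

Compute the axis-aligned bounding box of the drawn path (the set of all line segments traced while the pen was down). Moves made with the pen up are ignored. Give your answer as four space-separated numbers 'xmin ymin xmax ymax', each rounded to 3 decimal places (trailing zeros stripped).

Executing turtle program step by step:
Start: pos=(0,0), heading=0, pen down
FD 9: (0,0) -> (9,0) [heading=0, draw]
FD 20: (9,0) -> (29,0) [heading=0, draw]
FD 13: (29,0) -> (42,0) [heading=0, draw]
RT 180: heading 0 -> 180
FD 8: (42,0) -> (34,0) [heading=180, draw]
RT 60: heading 180 -> 120
LT 150: heading 120 -> 270
RT 90: heading 270 -> 180
LT 120: heading 180 -> 300
FD 4: (34,0) -> (36,-3.464) [heading=300, draw]
Final: pos=(36,-3.464), heading=300, 5 segment(s) drawn

Segment endpoints: x in {0, 9, 29, 34, 36, 42}, y in {-3.464, 0, 0}
xmin=0, ymin=-3.464, xmax=42, ymax=0

Answer: 0 -3.464 42 0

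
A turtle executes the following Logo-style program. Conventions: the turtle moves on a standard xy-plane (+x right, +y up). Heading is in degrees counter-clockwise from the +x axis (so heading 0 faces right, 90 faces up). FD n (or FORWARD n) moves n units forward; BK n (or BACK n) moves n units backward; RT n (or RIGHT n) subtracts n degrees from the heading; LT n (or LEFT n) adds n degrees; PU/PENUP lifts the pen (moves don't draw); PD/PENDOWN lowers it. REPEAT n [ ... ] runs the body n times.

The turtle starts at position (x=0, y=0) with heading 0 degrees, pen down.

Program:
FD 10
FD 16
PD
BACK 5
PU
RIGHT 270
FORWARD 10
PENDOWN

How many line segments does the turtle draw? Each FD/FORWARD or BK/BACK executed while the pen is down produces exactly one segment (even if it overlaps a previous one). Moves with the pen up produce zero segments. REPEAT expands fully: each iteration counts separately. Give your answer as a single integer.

Executing turtle program step by step:
Start: pos=(0,0), heading=0, pen down
FD 10: (0,0) -> (10,0) [heading=0, draw]
FD 16: (10,0) -> (26,0) [heading=0, draw]
PD: pen down
BK 5: (26,0) -> (21,0) [heading=0, draw]
PU: pen up
RT 270: heading 0 -> 90
FD 10: (21,0) -> (21,10) [heading=90, move]
PD: pen down
Final: pos=(21,10), heading=90, 3 segment(s) drawn
Segments drawn: 3

Answer: 3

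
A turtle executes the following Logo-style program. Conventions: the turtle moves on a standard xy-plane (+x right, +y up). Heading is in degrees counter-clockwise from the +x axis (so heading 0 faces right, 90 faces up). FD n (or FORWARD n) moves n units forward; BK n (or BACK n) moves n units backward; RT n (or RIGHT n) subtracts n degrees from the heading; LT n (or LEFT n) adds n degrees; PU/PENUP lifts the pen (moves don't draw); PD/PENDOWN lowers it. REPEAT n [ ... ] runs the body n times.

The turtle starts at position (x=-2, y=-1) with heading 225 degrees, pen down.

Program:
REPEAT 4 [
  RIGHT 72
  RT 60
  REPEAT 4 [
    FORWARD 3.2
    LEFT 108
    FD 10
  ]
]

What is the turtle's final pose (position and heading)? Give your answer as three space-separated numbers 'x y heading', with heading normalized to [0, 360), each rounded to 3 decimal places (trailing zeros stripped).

Answer: 1.231 10.525 345

Derivation:
Executing turtle program step by step:
Start: pos=(-2,-1), heading=225, pen down
REPEAT 4 [
  -- iteration 1/4 --
  RT 72: heading 225 -> 153
  RT 60: heading 153 -> 93
  REPEAT 4 [
    -- iteration 1/4 --
    FD 3.2: (-2,-1) -> (-2.167,2.196) [heading=93, draw]
    LT 108: heading 93 -> 201
    FD 10: (-2.167,2.196) -> (-11.503,-1.388) [heading=201, draw]
    -- iteration 2/4 --
    FD 3.2: (-11.503,-1.388) -> (-14.491,-2.535) [heading=201, draw]
    LT 108: heading 201 -> 309
    FD 10: (-14.491,-2.535) -> (-8.198,-10.306) [heading=309, draw]
    -- iteration 3/4 --
    FD 3.2: (-8.198,-10.306) -> (-6.184,-12.793) [heading=309, draw]
    LT 108: heading 309 -> 57
    FD 10: (-6.184,-12.793) -> (-0.737,-4.406) [heading=57, draw]
    -- iteration 4/4 --
    FD 3.2: (-0.737,-4.406) -> (1.006,-1.723) [heading=57, draw]
    LT 108: heading 57 -> 165
    FD 10: (1.006,-1.723) -> (-8.654,0.865) [heading=165, draw]
  ]
  -- iteration 2/4 --
  RT 72: heading 165 -> 93
  RT 60: heading 93 -> 33
  REPEAT 4 [
    -- iteration 1/4 --
    FD 3.2: (-8.654,0.865) -> (-5.97,2.608) [heading=33, draw]
    LT 108: heading 33 -> 141
    FD 10: (-5.97,2.608) -> (-13.741,8.902) [heading=141, draw]
    -- iteration 2/4 --
    FD 3.2: (-13.741,8.902) -> (-16.228,10.915) [heading=141, draw]
    LT 108: heading 141 -> 249
    FD 10: (-16.228,10.915) -> (-19.812,1.58) [heading=249, draw]
    -- iteration 3/4 --
    FD 3.2: (-19.812,1.58) -> (-20.959,-1.408) [heading=249, draw]
    LT 108: heading 249 -> 357
    FD 10: (-20.959,-1.408) -> (-10.972,-1.931) [heading=357, draw]
    -- iteration 4/4 --
    FD 3.2: (-10.972,-1.931) -> (-7.777,-2.099) [heading=357, draw]
    LT 108: heading 357 -> 105
    FD 10: (-7.777,-2.099) -> (-10.365,7.561) [heading=105, draw]
  ]
  -- iteration 3/4 --
  RT 72: heading 105 -> 33
  RT 60: heading 33 -> 333
  REPEAT 4 [
    -- iteration 1/4 --
    FD 3.2: (-10.365,7.561) -> (-7.514,6.108) [heading=333, draw]
    LT 108: heading 333 -> 81
    FD 10: (-7.514,6.108) -> (-5.949,15.985) [heading=81, draw]
    -- iteration 2/4 --
    FD 3.2: (-5.949,15.985) -> (-5.449,19.145) [heading=81, draw]
    LT 108: heading 81 -> 189
    FD 10: (-5.449,19.145) -> (-15.326,17.581) [heading=189, draw]
    -- iteration 3/4 --
    FD 3.2: (-15.326,17.581) -> (-18.486,17.08) [heading=189, draw]
    LT 108: heading 189 -> 297
    FD 10: (-18.486,17.08) -> (-13.946,8.17) [heading=297, draw]
    -- iteration 4/4 --
    FD 3.2: (-13.946,8.17) -> (-12.494,5.319) [heading=297, draw]
    LT 108: heading 297 -> 45
    FD 10: (-12.494,5.319) -> (-5.423,12.39) [heading=45, draw]
  ]
  -- iteration 4/4 --
  RT 72: heading 45 -> 333
  RT 60: heading 333 -> 273
  REPEAT 4 [
    -- iteration 1/4 --
    FD 3.2: (-5.423,12.39) -> (-5.255,9.194) [heading=273, draw]
    LT 108: heading 273 -> 21
    FD 10: (-5.255,9.194) -> (4.081,12.778) [heading=21, draw]
    -- iteration 2/4 --
    FD 3.2: (4.081,12.778) -> (7.068,13.925) [heading=21, draw]
    LT 108: heading 21 -> 129
    FD 10: (7.068,13.925) -> (0.775,21.696) [heading=129, draw]
    -- iteration 3/4 --
    FD 3.2: (0.775,21.696) -> (-1.239,24.183) [heading=129, draw]
    LT 108: heading 129 -> 237
    FD 10: (-1.239,24.183) -> (-6.685,15.797) [heading=237, draw]
    -- iteration 4/4 --
    FD 3.2: (-6.685,15.797) -> (-8.428,13.113) [heading=237, draw]
    LT 108: heading 237 -> 345
    FD 10: (-8.428,13.113) -> (1.231,10.525) [heading=345, draw]
  ]
]
Final: pos=(1.231,10.525), heading=345, 32 segment(s) drawn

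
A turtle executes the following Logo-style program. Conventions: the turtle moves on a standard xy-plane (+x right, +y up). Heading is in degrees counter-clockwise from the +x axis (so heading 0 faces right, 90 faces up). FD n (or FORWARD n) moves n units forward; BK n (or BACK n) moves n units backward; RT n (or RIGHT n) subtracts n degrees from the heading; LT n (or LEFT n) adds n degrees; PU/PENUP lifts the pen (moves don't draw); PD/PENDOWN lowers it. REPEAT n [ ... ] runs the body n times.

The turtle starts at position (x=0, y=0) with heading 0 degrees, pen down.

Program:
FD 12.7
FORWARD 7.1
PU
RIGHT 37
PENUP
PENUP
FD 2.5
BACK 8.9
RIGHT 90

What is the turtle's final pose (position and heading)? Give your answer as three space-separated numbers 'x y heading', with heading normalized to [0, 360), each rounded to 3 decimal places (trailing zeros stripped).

Executing turtle program step by step:
Start: pos=(0,0), heading=0, pen down
FD 12.7: (0,0) -> (12.7,0) [heading=0, draw]
FD 7.1: (12.7,0) -> (19.8,0) [heading=0, draw]
PU: pen up
RT 37: heading 0 -> 323
PU: pen up
PU: pen up
FD 2.5: (19.8,0) -> (21.797,-1.505) [heading=323, move]
BK 8.9: (21.797,-1.505) -> (14.689,3.852) [heading=323, move]
RT 90: heading 323 -> 233
Final: pos=(14.689,3.852), heading=233, 2 segment(s) drawn

Answer: 14.689 3.852 233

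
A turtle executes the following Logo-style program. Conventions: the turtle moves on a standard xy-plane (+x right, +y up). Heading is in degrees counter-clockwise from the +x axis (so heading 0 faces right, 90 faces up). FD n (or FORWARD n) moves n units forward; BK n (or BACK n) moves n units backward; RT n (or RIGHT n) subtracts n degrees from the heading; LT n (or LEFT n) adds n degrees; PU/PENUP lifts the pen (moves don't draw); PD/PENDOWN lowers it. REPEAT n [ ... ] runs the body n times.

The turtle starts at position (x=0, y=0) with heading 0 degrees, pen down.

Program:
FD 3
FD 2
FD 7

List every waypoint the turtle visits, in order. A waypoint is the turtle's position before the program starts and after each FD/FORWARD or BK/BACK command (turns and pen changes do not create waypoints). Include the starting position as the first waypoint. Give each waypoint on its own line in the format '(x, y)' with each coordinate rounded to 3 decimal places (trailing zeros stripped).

Answer: (0, 0)
(3, 0)
(5, 0)
(12, 0)

Derivation:
Executing turtle program step by step:
Start: pos=(0,0), heading=0, pen down
FD 3: (0,0) -> (3,0) [heading=0, draw]
FD 2: (3,0) -> (5,0) [heading=0, draw]
FD 7: (5,0) -> (12,0) [heading=0, draw]
Final: pos=(12,0), heading=0, 3 segment(s) drawn
Waypoints (4 total):
(0, 0)
(3, 0)
(5, 0)
(12, 0)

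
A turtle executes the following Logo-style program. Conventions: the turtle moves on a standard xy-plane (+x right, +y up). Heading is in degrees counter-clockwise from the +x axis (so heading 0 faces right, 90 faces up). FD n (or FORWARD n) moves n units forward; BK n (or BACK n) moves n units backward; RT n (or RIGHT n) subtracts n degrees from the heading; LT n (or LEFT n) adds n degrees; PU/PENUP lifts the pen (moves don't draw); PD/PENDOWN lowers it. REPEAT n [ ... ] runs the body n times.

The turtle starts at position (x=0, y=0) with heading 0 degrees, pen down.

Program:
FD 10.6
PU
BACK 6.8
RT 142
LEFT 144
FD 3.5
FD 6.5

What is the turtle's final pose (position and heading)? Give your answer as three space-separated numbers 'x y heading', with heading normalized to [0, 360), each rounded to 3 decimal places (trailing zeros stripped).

Answer: 13.794 0.349 2

Derivation:
Executing turtle program step by step:
Start: pos=(0,0), heading=0, pen down
FD 10.6: (0,0) -> (10.6,0) [heading=0, draw]
PU: pen up
BK 6.8: (10.6,0) -> (3.8,0) [heading=0, move]
RT 142: heading 0 -> 218
LT 144: heading 218 -> 2
FD 3.5: (3.8,0) -> (7.298,0.122) [heading=2, move]
FD 6.5: (7.298,0.122) -> (13.794,0.349) [heading=2, move]
Final: pos=(13.794,0.349), heading=2, 1 segment(s) drawn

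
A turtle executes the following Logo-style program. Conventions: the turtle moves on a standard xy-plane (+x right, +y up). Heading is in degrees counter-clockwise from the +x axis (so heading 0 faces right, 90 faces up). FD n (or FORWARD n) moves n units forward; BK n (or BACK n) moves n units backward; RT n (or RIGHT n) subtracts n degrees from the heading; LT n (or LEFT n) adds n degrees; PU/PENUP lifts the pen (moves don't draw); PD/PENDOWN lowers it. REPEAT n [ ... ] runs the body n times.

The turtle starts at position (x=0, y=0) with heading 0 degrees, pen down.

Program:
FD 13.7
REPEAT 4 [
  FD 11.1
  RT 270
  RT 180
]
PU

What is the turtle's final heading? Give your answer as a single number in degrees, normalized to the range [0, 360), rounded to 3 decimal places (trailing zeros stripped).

Executing turtle program step by step:
Start: pos=(0,0), heading=0, pen down
FD 13.7: (0,0) -> (13.7,0) [heading=0, draw]
REPEAT 4 [
  -- iteration 1/4 --
  FD 11.1: (13.7,0) -> (24.8,0) [heading=0, draw]
  RT 270: heading 0 -> 90
  RT 180: heading 90 -> 270
  -- iteration 2/4 --
  FD 11.1: (24.8,0) -> (24.8,-11.1) [heading=270, draw]
  RT 270: heading 270 -> 0
  RT 180: heading 0 -> 180
  -- iteration 3/4 --
  FD 11.1: (24.8,-11.1) -> (13.7,-11.1) [heading=180, draw]
  RT 270: heading 180 -> 270
  RT 180: heading 270 -> 90
  -- iteration 4/4 --
  FD 11.1: (13.7,-11.1) -> (13.7,0) [heading=90, draw]
  RT 270: heading 90 -> 180
  RT 180: heading 180 -> 0
]
PU: pen up
Final: pos=(13.7,0), heading=0, 5 segment(s) drawn

Answer: 0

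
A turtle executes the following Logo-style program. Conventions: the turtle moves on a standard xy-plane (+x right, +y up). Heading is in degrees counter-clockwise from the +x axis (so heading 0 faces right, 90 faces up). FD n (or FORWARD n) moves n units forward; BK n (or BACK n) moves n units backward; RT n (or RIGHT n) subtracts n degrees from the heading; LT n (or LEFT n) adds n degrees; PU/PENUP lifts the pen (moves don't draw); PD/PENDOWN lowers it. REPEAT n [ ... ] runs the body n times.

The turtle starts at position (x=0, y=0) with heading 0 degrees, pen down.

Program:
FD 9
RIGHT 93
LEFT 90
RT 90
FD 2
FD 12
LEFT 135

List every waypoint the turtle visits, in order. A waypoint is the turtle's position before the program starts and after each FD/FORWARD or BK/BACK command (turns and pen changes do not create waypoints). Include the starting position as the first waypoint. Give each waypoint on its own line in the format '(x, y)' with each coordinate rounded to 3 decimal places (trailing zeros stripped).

Answer: (0, 0)
(9, 0)
(8.895, -1.997)
(8.267, -13.981)

Derivation:
Executing turtle program step by step:
Start: pos=(0,0), heading=0, pen down
FD 9: (0,0) -> (9,0) [heading=0, draw]
RT 93: heading 0 -> 267
LT 90: heading 267 -> 357
RT 90: heading 357 -> 267
FD 2: (9,0) -> (8.895,-1.997) [heading=267, draw]
FD 12: (8.895,-1.997) -> (8.267,-13.981) [heading=267, draw]
LT 135: heading 267 -> 42
Final: pos=(8.267,-13.981), heading=42, 3 segment(s) drawn
Waypoints (4 total):
(0, 0)
(9, 0)
(8.895, -1.997)
(8.267, -13.981)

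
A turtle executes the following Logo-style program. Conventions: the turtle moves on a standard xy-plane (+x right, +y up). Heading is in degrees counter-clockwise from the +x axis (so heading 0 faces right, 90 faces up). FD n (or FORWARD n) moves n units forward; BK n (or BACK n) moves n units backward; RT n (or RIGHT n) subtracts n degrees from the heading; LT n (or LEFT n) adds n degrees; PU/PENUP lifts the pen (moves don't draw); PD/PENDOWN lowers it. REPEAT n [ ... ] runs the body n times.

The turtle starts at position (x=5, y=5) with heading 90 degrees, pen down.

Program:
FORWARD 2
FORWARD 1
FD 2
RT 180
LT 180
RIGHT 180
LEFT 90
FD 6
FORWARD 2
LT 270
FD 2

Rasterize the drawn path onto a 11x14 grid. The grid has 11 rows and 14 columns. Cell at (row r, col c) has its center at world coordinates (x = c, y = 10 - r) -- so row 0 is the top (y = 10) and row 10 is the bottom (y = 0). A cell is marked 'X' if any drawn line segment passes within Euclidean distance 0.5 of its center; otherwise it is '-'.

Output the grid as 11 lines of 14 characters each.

Segment 0: (5,5) -> (5,7)
Segment 1: (5,7) -> (5,8)
Segment 2: (5,8) -> (5,10)
Segment 3: (5,10) -> (11,10)
Segment 4: (11,10) -> (13,10)
Segment 5: (13,10) -> (13,8)

Answer: -----XXXXXXXXX
-----X-------X
-----X-------X
-----X--------
-----X--------
-----X--------
--------------
--------------
--------------
--------------
--------------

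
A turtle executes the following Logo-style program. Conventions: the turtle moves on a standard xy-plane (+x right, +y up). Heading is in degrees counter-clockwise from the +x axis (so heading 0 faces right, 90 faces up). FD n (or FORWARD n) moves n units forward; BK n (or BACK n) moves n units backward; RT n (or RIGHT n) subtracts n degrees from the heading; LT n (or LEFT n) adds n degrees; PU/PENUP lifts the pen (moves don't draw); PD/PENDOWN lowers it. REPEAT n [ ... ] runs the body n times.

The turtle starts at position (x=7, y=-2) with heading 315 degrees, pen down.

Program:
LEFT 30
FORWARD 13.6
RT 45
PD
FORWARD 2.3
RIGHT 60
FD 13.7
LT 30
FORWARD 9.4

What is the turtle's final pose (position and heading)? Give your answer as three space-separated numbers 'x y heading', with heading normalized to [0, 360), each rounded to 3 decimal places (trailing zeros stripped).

Executing turtle program step by step:
Start: pos=(7,-2), heading=315, pen down
LT 30: heading 315 -> 345
FD 13.6: (7,-2) -> (20.137,-5.52) [heading=345, draw]
RT 45: heading 345 -> 300
PD: pen down
FD 2.3: (20.137,-5.52) -> (21.287,-7.512) [heading=300, draw]
RT 60: heading 300 -> 240
FD 13.7: (21.287,-7.512) -> (14.437,-19.376) [heading=240, draw]
LT 30: heading 240 -> 270
FD 9.4: (14.437,-19.376) -> (14.437,-28.776) [heading=270, draw]
Final: pos=(14.437,-28.776), heading=270, 4 segment(s) drawn

Answer: 14.437 -28.776 270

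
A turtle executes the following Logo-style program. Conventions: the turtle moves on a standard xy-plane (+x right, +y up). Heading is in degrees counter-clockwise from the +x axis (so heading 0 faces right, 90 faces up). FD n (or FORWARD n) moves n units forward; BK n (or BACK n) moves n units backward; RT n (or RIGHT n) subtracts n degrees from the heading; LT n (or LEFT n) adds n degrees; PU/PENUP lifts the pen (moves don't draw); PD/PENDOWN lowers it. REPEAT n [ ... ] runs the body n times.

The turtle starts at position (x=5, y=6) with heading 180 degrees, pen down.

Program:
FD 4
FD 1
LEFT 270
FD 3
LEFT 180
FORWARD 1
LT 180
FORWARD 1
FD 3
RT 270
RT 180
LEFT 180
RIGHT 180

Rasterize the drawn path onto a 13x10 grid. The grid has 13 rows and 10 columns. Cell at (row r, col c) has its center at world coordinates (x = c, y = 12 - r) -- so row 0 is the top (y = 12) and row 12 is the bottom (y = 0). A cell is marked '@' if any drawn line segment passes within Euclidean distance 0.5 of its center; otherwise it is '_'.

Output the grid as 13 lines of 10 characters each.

Answer: @_________
@_________
@_________
@_________
@_________
@_________
@@@@@@____
__________
__________
__________
__________
__________
__________

Derivation:
Segment 0: (5,6) -> (1,6)
Segment 1: (1,6) -> (0,6)
Segment 2: (0,6) -> (0,9)
Segment 3: (0,9) -> (0,8)
Segment 4: (0,8) -> (0,9)
Segment 5: (0,9) -> (0,12)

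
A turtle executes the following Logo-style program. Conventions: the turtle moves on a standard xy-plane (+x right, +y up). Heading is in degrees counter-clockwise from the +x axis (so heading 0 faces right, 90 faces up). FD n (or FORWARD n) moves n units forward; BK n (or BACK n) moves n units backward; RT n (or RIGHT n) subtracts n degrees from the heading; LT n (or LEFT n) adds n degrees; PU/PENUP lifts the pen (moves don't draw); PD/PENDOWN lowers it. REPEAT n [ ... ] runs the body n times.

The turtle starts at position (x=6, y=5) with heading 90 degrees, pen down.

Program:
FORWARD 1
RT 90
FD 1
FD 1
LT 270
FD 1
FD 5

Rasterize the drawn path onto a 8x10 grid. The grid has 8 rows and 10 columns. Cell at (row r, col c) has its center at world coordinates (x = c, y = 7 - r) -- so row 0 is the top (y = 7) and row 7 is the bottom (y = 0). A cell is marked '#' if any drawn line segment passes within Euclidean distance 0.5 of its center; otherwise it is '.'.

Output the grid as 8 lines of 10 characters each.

Segment 0: (6,5) -> (6,6)
Segment 1: (6,6) -> (7,6)
Segment 2: (7,6) -> (8,6)
Segment 3: (8,6) -> (8,5)
Segment 4: (8,5) -> (8,0)

Answer: ..........
......###.
......#.#.
........#.
........#.
........#.
........#.
........#.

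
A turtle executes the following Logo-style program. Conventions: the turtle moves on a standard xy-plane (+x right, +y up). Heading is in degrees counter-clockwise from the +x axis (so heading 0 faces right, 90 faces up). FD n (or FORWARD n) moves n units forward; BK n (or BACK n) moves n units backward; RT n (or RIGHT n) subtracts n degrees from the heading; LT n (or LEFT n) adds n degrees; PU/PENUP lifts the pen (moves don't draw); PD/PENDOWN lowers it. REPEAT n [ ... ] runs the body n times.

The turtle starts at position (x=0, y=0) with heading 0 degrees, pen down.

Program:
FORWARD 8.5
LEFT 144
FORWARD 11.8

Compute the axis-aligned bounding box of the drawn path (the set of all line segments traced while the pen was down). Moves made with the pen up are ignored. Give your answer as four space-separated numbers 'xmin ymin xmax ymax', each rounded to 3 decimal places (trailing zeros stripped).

Executing turtle program step by step:
Start: pos=(0,0), heading=0, pen down
FD 8.5: (0,0) -> (8.5,0) [heading=0, draw]
LT 144: heading 0 -> 144
FD 11.8: (8.5,0) -> (-1.046,6.936) [heading=144, draw]
Final: pos=(-1.046,6.936), heading=144, 2 segment(s) drawn

Segment endpoints: x in {-1.046, 0, 8.5}, y in {0, 6.936}
xmin=-1.046, ymin=0, xmax=8.5, ymax=6.936

Answer: -1.046 0 8.5 6.936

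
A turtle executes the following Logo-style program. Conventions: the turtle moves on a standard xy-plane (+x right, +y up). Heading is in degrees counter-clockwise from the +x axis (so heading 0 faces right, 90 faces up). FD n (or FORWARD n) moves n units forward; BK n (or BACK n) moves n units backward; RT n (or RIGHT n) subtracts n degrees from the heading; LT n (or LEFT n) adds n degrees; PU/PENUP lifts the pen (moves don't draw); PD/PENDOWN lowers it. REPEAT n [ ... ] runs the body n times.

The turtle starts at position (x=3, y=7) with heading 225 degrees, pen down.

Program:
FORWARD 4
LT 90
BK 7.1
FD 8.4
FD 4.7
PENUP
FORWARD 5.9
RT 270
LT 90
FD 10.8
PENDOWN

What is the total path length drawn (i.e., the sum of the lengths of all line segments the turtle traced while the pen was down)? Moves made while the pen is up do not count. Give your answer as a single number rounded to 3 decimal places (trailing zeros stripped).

Answer: 24.2

Derivation:
Executing turtle program step by step:
Start: pos=(3,7), heading=225, pen down
FD 4: (3,7) -> (0.172,4.172) [heading=225, draw]
LT 90: heading 225 -> 315
BK 7.1: (0.172,4.172) -> (-4.849,9.192) [heading=315, draw]
FD 8.4: (-4.849,9.192) -> (1.091,3.252) [heading=315, draw]
FD 4.7: (1.091,3.252) -> (4.414,-0.071) [heading=315, draw]
PU: pen up
FD 5.9: (4.414,-0.071) -> (8.586,-4.243) [heading=315, move]
RT 270: heading 315 -> 45
LT 90: heading 45 -> 135
FD 10.8: (8.586,-4.243) -> (0.949,3.394) [heading=135, move]
PD: pen down
Final: pos=(0.949,3.394), heading=135, 4 segment(s) drawn

Segment lengths:
  seg 1: (3,7) -> (0.172,4.172), length = 4
  seg 2: (0.172,4.172) -> (-4.849,9.192), length = 7.1
  seg 3: (-4.849,9.192) -> (1.091,3.252), length = 8.4
  seg 4: (1.091,3.252) -> (4.414,-0.071), length = 4.7
Total = 24.2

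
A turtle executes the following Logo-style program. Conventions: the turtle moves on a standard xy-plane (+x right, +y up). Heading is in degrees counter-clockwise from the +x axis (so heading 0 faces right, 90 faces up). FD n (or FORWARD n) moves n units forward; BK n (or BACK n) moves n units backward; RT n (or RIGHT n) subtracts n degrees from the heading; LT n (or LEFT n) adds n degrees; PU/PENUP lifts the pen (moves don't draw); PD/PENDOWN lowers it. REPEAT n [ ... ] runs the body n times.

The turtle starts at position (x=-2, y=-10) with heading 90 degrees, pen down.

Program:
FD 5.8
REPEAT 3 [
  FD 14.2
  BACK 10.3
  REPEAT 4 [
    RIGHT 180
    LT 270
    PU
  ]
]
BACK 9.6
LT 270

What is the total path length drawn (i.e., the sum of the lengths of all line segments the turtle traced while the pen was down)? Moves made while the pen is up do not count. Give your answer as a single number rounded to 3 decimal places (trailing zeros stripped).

Executing turtle program step by step:
Start: pos=(-2,-10), heading=90, pen down
FD 5.8: (-2,-10) -> (-2,-4.2) [heading=90, draw]
REPEAT 3 [
  -- iteration 1/3 --
  FD 14.2: (-2,-4.2) -> (-2,10) [heading=90, draw]
  BK 10.3: (-2,10) -> (-2,-0.3) [heading=90, draw]
  REPEAT 4 [
    -- iteration 1/4 --
    RT 180: heading 90 -> 270
    LT 270: heading 270 -> 180
    PU: pen up
    -- iteration 2/4 --
    RT 180: heading 180 -> 0
    LT 270: heading 0 -> 270
    PU: pen up
    -- iteration 3/4 --
    RT 180: heading 270 -> 90
    LT 270: heading 90 -> 0
    PU: pen up
    -- iteration 4/4 --
    RT 180: heading 0 -> 180
    LT 270: heading 180 -> 90
    PU: pen up
  ]
  -- iteration 2/3 --
  FD 14.2: (-2,-0.3) -> (-2,13.9) [heading=90, move]
  BK 10.3: (-2,13.9) -> (-2,3.6) [heading=90, move]
  REPEAT 4 [
    -- iteration 1/4 --
    RT 180: heading 90 -> 270
    LT 270: heading 270 -> 180
    PU: pen up
    -- iteration 2/4 --
    RT 180: heading 180 -> 0
    LT 270: heading 0 -> 270
    PU: pen up
    -- iteration 3/4 --
    RT 180: heading 270 -> 90
    LT 270: heading 90 -> 0
    PU: pen up
    -- iteration 4/4 --
    RT 180: heading 0 -> 180
    LT 270: heading 180 -> 90
    PU: pen up
  ]
  -- iteration 3/3 --
  FD 14.2: (-2,3.6) -> (-2,17.8) [heading=90, move]
  BK 10.3: (-2,17.8) -> (-2,7.5) [heading=90, move]
  REPEAT 4 [
    -- iteration 1/4 --
    RT 180: heading 90 -> 270
    LT 270: heading 270 -> 180
    PU: pen up
    -- iteration 2/4 --
    RT 180: heading 180 -> 0
    LT 270: heading 0 -> 270
    PU: pen up
    -- iteration 3/4 --
    RT 180: heading 270 -> 90
    LT 270: heading 90 -> 0
    PU: pen up
    -- iteration 4/4 --
    RT 180: heading 0 -> 180
    LT 270: heading 180 -> 90
    PU: pen up
  ]
]
BK 9.6: (-2,7.5) -> (-2,-2.1) [heading=90, move]
LT 270: heading 90 -> 0
Final: pos=(-2,-2.1), heading=0, 3 segment(s) drawn

Segment lengths:
  seg 1: (-2,-10) -> (-2,-4.2), length = 5.8
  seg 2: (-2,-4.2) -> (-2,10), length = 14.2
  seg 3: (-2,10) -> (-2,-0.3), length = 10.3
Total = 30.3

Answer: 30.3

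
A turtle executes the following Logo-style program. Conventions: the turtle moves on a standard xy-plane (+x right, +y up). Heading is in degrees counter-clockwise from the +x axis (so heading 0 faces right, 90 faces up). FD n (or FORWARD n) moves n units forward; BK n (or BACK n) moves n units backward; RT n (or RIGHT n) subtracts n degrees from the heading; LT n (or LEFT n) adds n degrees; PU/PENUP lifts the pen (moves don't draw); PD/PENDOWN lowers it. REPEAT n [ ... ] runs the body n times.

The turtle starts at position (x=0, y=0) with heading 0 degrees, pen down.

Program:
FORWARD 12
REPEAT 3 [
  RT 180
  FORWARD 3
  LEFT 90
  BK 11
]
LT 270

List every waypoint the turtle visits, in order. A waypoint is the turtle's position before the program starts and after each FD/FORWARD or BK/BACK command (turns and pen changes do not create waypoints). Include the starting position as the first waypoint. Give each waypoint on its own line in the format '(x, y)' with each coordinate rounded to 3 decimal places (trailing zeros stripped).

Answer: (0, 0)
(12, 0)
(9, 0)
(9, 11)
(9, 14)
(20, 14)
(23, 14)
(23, 3)

Derivation:
Executing turtle program step by step:
Start: pos=(0,0), heading=0, pen down
FD 12: (0,0) -> (12,0) [heading=0, draw]
REPEAT 3 [
  -- iteration 1/3 --
  RT 180: heading 0 -> 180
  FD 3: (12,0) -> (9,0) [heading=180, draw]
  LT 90: heading 180 -> 270
  BK 11: (9,0) -> (9,11) [heading=270, draw]
  -- iteration 2/3 --
  RT 180: heading 270 -> 90
  FD 3: (9,11) -> (9,14) [heading=90, draw]
  LT 90: heading 90 -> 180
  BK 11: (9,14) -> (20,14) [heading=180, draw]
  -- iteration 3/3 --
  RT 180: heading 180 -> 0
  FD 3: (20,14) -> (23,14) [heading=0, draw]
  LT 90: heading 0 -> 90
  BK 11: (23,14) -> (23,3) [heading=90, draw]
]
LT 270: heading 90 -> 0
Final: pos=(23,3), heading=0, 7 segment(s) drawn
Waypoints (8 total):
(0, 0)
(12, 0)
(9, 0)
(9, 11)
(9, 14)
(20, 14)
(23, 14)
(23, 3)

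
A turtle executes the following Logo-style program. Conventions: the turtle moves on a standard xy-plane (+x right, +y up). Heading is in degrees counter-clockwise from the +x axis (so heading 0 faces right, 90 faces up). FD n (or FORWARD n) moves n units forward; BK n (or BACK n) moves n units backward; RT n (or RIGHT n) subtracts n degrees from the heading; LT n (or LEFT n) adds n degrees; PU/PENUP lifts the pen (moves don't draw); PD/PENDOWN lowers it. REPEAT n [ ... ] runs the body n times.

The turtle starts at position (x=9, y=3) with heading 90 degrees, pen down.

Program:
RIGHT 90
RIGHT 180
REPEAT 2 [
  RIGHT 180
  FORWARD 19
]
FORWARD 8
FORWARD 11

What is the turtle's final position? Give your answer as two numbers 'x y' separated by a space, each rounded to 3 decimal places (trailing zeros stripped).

Executing turtle program step by step:
Start: pos=(9,3), heading=90, pen down
RT 90: heading 90 -> 0
RT 180: heading 0 -> 180
REPEAT 2 [
  -- iteration 1/2 --
  RT 180: heading 180 -> 0
  FD 19: (9,3) -> (28,3) [heading=0, draw]
  -- iteration 2/2 --
  RT 180: heading 0 -> 180
  FD 19: (28,3) -> (9,3) [heading=180, draw]
]
FD 8: (9,3) -> (1,3) [heading=180, draw]
FD 11: (1,3) -> (-10,3) [heading=180, draw]
Final: pos=(-10,3), heading=180, 4 segment(s) drawn

Answer: -10 3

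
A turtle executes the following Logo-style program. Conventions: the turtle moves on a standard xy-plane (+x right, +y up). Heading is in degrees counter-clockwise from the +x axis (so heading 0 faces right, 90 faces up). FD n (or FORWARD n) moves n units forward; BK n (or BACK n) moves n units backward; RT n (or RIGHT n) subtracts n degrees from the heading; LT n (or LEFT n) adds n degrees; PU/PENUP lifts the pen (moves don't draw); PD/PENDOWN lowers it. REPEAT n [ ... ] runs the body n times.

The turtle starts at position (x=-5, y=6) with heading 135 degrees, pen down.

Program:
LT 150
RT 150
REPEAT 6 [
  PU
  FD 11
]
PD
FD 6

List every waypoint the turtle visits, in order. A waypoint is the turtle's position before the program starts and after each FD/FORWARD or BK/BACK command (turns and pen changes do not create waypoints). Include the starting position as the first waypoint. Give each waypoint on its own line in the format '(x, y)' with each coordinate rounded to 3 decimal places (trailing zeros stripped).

Executing turtle program step by step:
Start: pos=(-5,6), heading=135, pen down
LT 150: heading 135 -> 285
RT 150: heading 285 -> 135
REPEAT 6 [
  -- iteration 1/6 --
  PU: pen up
  FD 11: (-5,6) -> (-12.778,13.778) [heading=135, move]
  -- iteration 2/6 --
  PU: pen up
  FD 11: (-12.778,13.778) -> (-20.556,21.556) [heading=135, move]
  -- iteration 3/6 --
  PU: pen up
  FD 11: (-20.556,21.556) -> (-28.335,29.335) [heading=135, move]
  -- iteration 4/6 --
  PU: pen up
  FD 11: (-28.335,29.335) -> (-36.113,37.113) [heading=135, move]
  -- iteration 5/6 --
  PU: pen up
  FD 11: (-36.113,37.113) -> (-43.891,44.891) [heading=135, move]
  -- iteration 6/6 --
  PU: pen up
  FD 11: (-43.891,44.891) -> (-51.669,52.669) [heading=135, move]
]
PD: pen down
FD 6: (-51.669,52.669) -> (-55.912,56.912) [heading=135, draw]
Final: pos=(-55.912,56.912), heading=135, 1 segment(s) drawn
Waypoints (8 total):
(-5, 6)
(-12.778, 13.778)
(-20.556, 21.556)
(-28.335, 29.335)
(-36.113, 37.113)
(-43.891, 44.891)
(-51.669, 52.669)
(-55.912, 56.912)

Answer: (-5, 6)
(-12.778, 13.778)
(-20.556, 21.556)
(-28.335, 29.335)
(-36.113, 37.113)
(-43.891, 44.891)
(-51.669, 52.669)
(-55.912, 56.912)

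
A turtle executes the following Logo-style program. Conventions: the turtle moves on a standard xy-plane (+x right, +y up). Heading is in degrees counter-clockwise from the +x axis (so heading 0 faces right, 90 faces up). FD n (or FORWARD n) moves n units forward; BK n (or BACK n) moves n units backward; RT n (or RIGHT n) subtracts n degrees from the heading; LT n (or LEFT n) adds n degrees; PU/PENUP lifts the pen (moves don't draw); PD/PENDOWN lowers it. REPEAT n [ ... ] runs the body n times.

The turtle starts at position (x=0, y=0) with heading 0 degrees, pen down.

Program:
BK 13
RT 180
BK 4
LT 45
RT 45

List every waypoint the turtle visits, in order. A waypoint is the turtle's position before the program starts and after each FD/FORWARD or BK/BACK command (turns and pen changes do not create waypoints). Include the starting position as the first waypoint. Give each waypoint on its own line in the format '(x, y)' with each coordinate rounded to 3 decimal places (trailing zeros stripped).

Answer: (0, 0)
(-13, 0)
(-9, 0)

Derivation:
Executing turtle program step by step:
Start: pos=(0,0), heading=0, pen down
BK 13: (0,0) -> (-13,0) [heading=0, draw]
RT 180: heading 0 -> 180
BK 4: (-13,0) -> (-9,0) [heading=180, draw]
LT 45: heading 180 -> 225
RT 45: heading 225 -> 180
Final: pos=(-9,0), heading=180, 2 segment(s) drawn
Waypoints (3 total):
(0, 0)
(-13, 0)
(-9, 0)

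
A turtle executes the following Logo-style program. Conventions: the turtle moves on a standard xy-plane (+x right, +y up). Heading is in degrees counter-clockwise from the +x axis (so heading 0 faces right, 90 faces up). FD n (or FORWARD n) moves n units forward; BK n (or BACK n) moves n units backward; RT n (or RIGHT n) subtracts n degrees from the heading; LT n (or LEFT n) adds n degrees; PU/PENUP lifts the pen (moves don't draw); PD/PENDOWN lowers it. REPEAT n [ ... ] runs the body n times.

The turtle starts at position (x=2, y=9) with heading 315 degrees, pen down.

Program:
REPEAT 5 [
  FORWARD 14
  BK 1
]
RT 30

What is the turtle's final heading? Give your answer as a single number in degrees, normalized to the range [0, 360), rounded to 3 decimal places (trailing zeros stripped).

Executing turtle program step by step:
Start: pos=(2,9), heading=315, pen down
REPEAT 5 [
  -- iteration 1/5 --
  FD 14: (2,9) -> (11.899,-0.899) [heading=315, draw]
  BK 1: (11.899,-0.899) -> (11.192,-0.192) [heading=315, draw]
  -- iteration 2/5 --
  FD 14: (11.192,-0.192) -> (21.092,-10.092) [heading=315, draw]
  BK 1: (21.092,-10.092) -> (20.385,-9.385) [heading=315, draw]
  -- iteration 3/5 --
  FD 14: (20.385,-9.385) -> (30.284,-19.284) [heading=315, draw]
  BK 1: (30.284,-19.284) -> (29.577,-18.577) [heading=315, draw]
  -- iteration 4/5 --
  FD 14: (29.577,-18.577) -> (39.477,-28.477) [heading=315, draw]
  BK 1: (39.477,-28.477) -> (38.77,-27.77) [heading=315, draw]
  -- iteration 5/5 --
  FD 14: (38.77,-27.77) -> (48.669,-37.669) [heading=315, draw]
  BK 1: (48.669,-37.669) -> (47.962,-36.962) [heading=315, draw]
]
RT 30: heading 315 -> 285
Final: pos=(47.962,-36.962), heading=285, 10 segment(s) drawn

Answer: 285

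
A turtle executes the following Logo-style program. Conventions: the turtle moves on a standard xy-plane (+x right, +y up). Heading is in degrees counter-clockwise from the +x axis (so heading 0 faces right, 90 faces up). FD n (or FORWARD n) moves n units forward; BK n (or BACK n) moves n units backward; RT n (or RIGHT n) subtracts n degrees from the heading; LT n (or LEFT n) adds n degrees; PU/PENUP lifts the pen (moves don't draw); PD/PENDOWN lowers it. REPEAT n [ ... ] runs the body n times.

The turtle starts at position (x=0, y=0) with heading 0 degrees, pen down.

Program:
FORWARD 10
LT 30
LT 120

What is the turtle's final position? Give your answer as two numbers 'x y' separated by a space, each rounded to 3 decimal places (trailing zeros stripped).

Executing turtle program step by step:
Start: pos=(0,0), heading=0, pen down
FD 10: (0,0) -> (10,0) [heading=0, draw]
LT 30: heading 0 -> 30
LT 120: heading 30 -> 150
Final: pos=(10,0), heading=150, 1 segment(s) drawn

Answer: 10 0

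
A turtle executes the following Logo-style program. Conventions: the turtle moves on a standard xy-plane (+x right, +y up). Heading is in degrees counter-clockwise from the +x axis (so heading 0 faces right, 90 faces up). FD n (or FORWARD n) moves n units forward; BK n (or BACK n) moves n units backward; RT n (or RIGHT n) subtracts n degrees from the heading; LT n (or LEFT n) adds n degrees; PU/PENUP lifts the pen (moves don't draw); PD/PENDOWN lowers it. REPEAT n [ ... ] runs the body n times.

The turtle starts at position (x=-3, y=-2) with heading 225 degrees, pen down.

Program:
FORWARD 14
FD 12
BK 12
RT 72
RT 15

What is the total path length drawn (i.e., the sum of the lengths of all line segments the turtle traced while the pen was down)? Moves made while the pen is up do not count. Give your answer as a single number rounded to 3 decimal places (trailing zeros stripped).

Answer: 38

Derivation:
Executing turtle program step by step:
Start: pos=(-3,-2), heading=225, pen down
FD 14: (-3,-2) -> (-12.899,-11.899) [heading=225, draw]
FD 12: (-12.899,-11.899) -> (-21.385,-20.385) [heading=225, draw]
BK 12: (-21.385,-20.385) -> (-12.899,-11.899) [heading=225, draw]
RT 72: heading 225 -> 153
RT 15: heading 153 -> 138
Final: pos=(-12.899,-11.899), heading=138, 3 segment(s) drawn

Segment lengths:
  seg 1: (-3,-2) -> (-12.899,-11.899), length = 14
  seg 2: (-12.899,-11.899) -> (-21.385,-20.385), length = 12
  seg 3: (-21.385,-20.385) -> (-12.899,-11.899), length = 12
Total = 38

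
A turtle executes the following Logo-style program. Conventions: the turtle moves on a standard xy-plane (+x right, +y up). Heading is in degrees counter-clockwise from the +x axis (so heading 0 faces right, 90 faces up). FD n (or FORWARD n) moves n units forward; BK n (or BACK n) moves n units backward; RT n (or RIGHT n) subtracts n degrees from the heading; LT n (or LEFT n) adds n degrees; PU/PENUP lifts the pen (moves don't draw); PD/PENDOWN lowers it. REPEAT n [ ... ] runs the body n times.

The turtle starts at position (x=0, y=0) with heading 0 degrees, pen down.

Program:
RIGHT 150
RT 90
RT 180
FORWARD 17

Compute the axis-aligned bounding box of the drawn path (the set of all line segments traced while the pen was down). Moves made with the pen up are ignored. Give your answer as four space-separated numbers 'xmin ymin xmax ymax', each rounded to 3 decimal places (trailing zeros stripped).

Answer: 0 -14.722 8.5 0

Derivation:
Executing turtle program step by step:
Start: pos=(0,0), heading=0, pen down
RT 150: heading 0 -> 210
RT 90: heading 210 -> 120
RT 180: heading 120 -> 300
FD 17: (0,0) -> (8.5,-14.722) [heading=300, draw]
Final: pos=(8.5,-14.722), heading=300, 1 segment(s) drawn

Segment endpoints: x in {0, 8.5}, y in {-14.722, 0}
xmin=0, ymin=-14.722, xmax=8.5, ymax=0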